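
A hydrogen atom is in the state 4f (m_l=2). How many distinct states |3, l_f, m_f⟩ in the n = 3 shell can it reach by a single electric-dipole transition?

2

E1 requires Δl = ±1, so l_f ∈ {2, 4}; with 0 ≤ l_f ≤ n_f−1 = 2, the allowed l_f values are {2}.
For l_f = 2: m_f ∈ {m_i−1, m_i, m_i+1} ∩ [−2, 2] = {1, 2} → 2 states.
Total: 2.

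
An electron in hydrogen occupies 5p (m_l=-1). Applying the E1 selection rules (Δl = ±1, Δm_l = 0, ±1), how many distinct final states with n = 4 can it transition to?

4

E1 requires Δl = ±1, so l_f ∈ {0, 2}; with 0 ≤ l_f ≤ n_f−1 = 3, the allowed l_f values are {0, 2}.
For l_f = 0: m_f ∈ {m_i−1, m_i, m_i+1} ∩ [−0, 0] = {0} → 1 state.
For l_f = 2: m_f ∈ {m_i−1, m_i, m_i+1} ∩ [−2, 2] = {-2, -1, 0} → 3 states.
Total: 4.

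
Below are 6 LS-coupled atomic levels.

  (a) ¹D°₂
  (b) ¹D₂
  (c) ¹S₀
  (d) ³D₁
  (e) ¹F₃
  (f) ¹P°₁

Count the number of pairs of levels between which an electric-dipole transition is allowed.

(a)–(b): allowed.
(a)–(c): forbidden (ΔL, ΔJ).
(a)–(d): forbidden (ΔS).
(a)–(e): allowed.
(a)–(f): forbidden (parity).
(b)–(c): forbidden (parity, ΔL, ΔJ).
(b)–(d): forbidden (parity, ΔS).
(b)–(e): forbidden (parity).
(b)–(f): allowed.
(c)–(d): forbidden (parity, ΔS, ΔL).
(c)–(e): forbidden (parity, ΔL, ΔJ).
(c)–(f): allowed.
(d)–(e): forbidden (parity, ΔS, ΔJ).
(d)–(f): forbidden (ΔS).
(e)–(f): forbidden (ΔL, ΔJ).
Allowed pairs: 4 of 15.

4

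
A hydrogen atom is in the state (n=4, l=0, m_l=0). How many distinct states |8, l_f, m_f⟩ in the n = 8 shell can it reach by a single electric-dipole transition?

3

E1 requires Δl = ±1, so l_f ∈ {-1, 1}; with 0 ≤ l_f ≤ n_f−1 = 7, the allowed l_f values are {1}.
For l_f = 1: m_f ∈ {m_i−1, m_i, m_i+1} ∩ [−1, 1] = {-1, 0, 1} → 3 states.
Total: 3.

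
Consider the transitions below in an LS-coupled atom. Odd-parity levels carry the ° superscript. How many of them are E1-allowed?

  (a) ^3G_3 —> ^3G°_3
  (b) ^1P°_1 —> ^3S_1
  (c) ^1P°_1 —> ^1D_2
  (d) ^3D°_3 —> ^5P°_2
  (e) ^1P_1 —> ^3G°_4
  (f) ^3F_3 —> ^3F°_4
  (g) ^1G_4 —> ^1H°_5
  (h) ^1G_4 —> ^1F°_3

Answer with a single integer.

(a) allowed
(b) forbidden (ΔS fails)
(c) allowed
(d) forbidden (parity, ΔS fail)
(e) forbidden (ΔS, ΔL, ΔJ fail)
(f) allowed
(g) allowed
(h) allowed
Total allowed: 5 of 8.

5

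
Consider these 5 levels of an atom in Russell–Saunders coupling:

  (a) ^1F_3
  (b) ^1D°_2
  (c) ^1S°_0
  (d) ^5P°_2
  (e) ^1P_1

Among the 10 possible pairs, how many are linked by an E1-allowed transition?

(a)–(b): allowed.
(a)–(c): forbidden (ΔL, ΔJ).
(a)–(d): forbidden (ΔS, ΔL).
(a)–(e): forbidden (parity, ΔL, ΔJ).
(b)–(c): forbidden (parity, ΔL, ΔJ).
(b)–(d): forbidden (parity, ΔS).
(b)–(e): allowed.
(c)–(d): forbidden (parity, ΔS, ΔJ).
(c)–(e): allowed.
(d)–(e): forbidden (ΔS).
Allowed pairs: 3 of 10.

3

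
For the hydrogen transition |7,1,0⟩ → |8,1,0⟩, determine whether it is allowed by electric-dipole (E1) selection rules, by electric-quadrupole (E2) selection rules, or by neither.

Δl = 1 − 1 = +0; l_i + l_f = 2.
Δm_l = +0.
E1 (Δl = ±1, |Δm_l| ≤ 1): not satisfied.
E2 (Δl = 0,±2, l_i+l_f ≥ 2, |Δm_l| ≤ 2): satisfied.

E2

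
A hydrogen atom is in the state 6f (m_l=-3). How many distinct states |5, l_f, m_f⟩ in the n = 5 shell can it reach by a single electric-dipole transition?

E1 requires Δl = ±1, so l_f ∈ {2, 4}; with 0 ≤ l_f ≤ n_f−1 = 4, the allowed l_f values are {2, 4}.
For l_f = 2: m_f ∈ {m_i−1, m_i, m_i+1} ∩ [−2, 2] = {-2} → 1 state.
For l_f = 4: m_f ∈ {m_i−1, m_i, m_i+1} ∩ [−4, 4] = {-4, -3, -2} → 3 states.
Total: 4.

4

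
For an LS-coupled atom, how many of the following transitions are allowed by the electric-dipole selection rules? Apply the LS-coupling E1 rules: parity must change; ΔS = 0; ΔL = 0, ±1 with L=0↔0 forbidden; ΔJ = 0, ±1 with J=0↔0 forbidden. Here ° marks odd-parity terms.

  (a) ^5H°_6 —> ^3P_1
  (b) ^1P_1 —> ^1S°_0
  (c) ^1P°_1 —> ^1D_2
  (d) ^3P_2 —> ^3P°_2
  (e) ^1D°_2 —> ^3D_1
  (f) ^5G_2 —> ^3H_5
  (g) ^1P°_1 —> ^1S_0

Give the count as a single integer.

(a) forbidden (ΔS, ΔL, ΔJ fail)
(b) allowed
(c) allowed
(d) allowed
(e) forbidden (ΔS fails)
(f) forbidden (parity, ΔS, ΔJ fail)
(g) allowed
Total allowed: 4 of 7.

4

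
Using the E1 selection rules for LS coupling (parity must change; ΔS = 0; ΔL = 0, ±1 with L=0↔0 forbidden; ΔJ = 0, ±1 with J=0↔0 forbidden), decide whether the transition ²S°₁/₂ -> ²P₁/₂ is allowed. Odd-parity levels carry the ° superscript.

allowed

Initial level: S=1/2, L=0, J=1/2, parity odd. Final level: S=1/2, L=1, J=1/2, parity even.
Parity must change: odd → even — ok.
ΔS = 0: S: 1/2 → 1/2 — ok.
ΔL = 0, ±1 (not L=0↔0): L: 0 → 1, ΔL = +1 — ok.
ΔJ = 0, ±1 (not J=0↔0): J: 1/2 → 1/2, ΔJ = +0 — ok.
All four E1 rules are satisfied.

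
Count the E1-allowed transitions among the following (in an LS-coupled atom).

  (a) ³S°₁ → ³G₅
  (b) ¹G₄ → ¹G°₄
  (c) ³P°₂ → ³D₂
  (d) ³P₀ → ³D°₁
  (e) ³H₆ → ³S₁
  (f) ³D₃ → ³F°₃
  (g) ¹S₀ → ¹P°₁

5

(a) forbidden (ΔL, ΔJ fail)
(b) allowed
(c) allowed
(d) allowed
(e) forbidden (parity, ΔL, ΔJ fail)
(f) allowed
(g) allowed
Total allowed: 5 of 7.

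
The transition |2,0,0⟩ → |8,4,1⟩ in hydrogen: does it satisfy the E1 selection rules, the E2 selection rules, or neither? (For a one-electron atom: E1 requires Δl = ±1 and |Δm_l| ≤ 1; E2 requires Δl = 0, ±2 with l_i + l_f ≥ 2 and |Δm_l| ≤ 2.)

Δl = 4 − 0 = +4; l_i + l_f = 4.
Δm_l = +1.
E1 (Δl = ±1, |Δm_l| ≤ 1): not satisfied.
E2 (Δl = 0,±2, l_i+l_f ≥ 2, |Δm_l| ≤ 2): not satisfied.

neither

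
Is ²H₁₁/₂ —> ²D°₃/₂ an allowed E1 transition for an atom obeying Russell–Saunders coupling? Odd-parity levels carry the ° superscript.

forbidden

Initial level: S=1/2, L=5, J=11/2, parity even. Final level: S=1/2, L=2, J=3/2, parity odd.
Parity must change: even → odd — satisfied.
ΔS = 0: S: 1/2 → 1/2 — satisfied.
ΔL = 0, ±1 (not L=0↔0): L: 5 → 2, ΔL = -3 — violated.
ΔJ = 0, ±1 (not J=0↔0): J: 11/2 → 3/2, ΔJ = -4 — violated.
Rule(s) violated: ΔL, ΔJ.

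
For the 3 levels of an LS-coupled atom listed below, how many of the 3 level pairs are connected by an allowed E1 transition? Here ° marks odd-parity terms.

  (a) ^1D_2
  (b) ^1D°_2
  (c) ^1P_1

(a)–(b): allowed.
(a)–(c): forbidden (parity).
(b)–(c): allowed.
Allowed pairs: 2 of 3.

2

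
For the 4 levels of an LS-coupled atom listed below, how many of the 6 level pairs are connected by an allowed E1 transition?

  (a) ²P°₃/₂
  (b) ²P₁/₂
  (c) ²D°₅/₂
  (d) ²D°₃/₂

(a)–(b): allowed.
(a)–(c): forbidden (parity).
(a)–(d): forbidden (parity).
(b)–(c): forbidden (ΔJ).
(b)–(d): allowed.
(c)–(d): forbidden (parity).
Allowed pairs: 2 of 6.

2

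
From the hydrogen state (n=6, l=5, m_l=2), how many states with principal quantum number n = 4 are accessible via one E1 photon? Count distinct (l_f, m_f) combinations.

0

E1 requires l_f ∈ {4, 6}, but neither lies in [0, 3], so no final state is reachable.
Total: 0.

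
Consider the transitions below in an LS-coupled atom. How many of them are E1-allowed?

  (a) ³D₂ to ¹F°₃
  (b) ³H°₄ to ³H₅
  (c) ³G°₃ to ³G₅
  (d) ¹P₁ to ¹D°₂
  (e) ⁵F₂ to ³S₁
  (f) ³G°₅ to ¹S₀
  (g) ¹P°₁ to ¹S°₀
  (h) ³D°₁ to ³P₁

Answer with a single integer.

3

(a) forbidden (ΔS fails)
(b) allowed
(c) forbidden (ΔJ fails)
(d) allowed
(e) forbidden (parity, ΔS, ΔL fail)
(f) forbidden (ΔS, ΔL, ΔJ fail)
(g) forbidden (parity fails)
(h) allowed
Total allowed: 3 of 8.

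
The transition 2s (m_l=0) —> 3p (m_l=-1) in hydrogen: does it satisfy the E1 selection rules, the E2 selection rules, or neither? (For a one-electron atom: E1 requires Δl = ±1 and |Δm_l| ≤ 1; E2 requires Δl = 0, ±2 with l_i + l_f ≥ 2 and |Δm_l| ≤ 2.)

E1

Δl = 1 − 0 = +1; l_i + l_f = 1.
Δm_l = -1.
E1 (Δl = ±1, |Δm_l| ≤ 1): satisfied.
E2 (Δl = 0,±2, l_i+l_f ≥ 2, |Δm_l| ≤ 2): not satisfied.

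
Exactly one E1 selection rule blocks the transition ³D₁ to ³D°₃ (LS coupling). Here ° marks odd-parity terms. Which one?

ΔL = 0, ±1 (not L=0↔0): L: 2 → 2, ΔL = +0 — passes.
ΔJ = 0, ±1 (not J=0↔0): J: 1 → 3, ΔJ = +2 — fails.
ΔS = 0: S: 1 → 1 — passes.
Parity must change: even → odd — passes.

the ΔJ = 0, ±1 rule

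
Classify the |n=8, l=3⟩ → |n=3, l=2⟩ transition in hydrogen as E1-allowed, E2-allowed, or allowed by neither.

Δl = 2 − 3 = -1; l_i + l_f = 5.
E1 (Δl = ±1): satisfied.
E2 (Δl = 0,±2, l_i+l_f ≥ 2): not satisfied.

E1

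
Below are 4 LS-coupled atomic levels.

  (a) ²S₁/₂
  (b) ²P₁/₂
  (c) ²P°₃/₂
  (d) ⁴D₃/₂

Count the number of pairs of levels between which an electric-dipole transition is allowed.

(a)–(b): forbidden (parity).
(a)–(c): allowed.
(a)–(d): forbidden (parity, ΔS, ΔL).
(b)–(c): allowed.
(b)–(d): forbidden (parity, ΔS).
(c)–(d): forbidden (ΔS).
Allowed pairs: 2 of 6.

2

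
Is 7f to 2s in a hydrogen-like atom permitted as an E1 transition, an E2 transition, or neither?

neither

Δl = 0 − 3 = -3; l_i + l_f = 3.
E1 (Δl = ±1): not satisfied.
E2 (Δl = 0,±2, l_i+l_f ≥ 2): not satisfied.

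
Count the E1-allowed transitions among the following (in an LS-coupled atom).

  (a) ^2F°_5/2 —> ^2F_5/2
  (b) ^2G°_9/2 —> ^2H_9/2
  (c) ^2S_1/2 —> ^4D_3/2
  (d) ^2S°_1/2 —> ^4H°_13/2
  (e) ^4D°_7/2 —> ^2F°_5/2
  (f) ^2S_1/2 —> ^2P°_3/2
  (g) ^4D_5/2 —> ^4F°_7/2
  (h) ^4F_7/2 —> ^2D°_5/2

(a) allowed
(b) allowed
(c) forbidden (parity, ΔS, ΔL fail)
(d) forbidden (parity, ΔS, ΔL, ΔJ fail)
(e) forbidden (parity, ΔS fail)
(f) allowed
(g) allowed
(h) forbidden (ΔS fails)
Total allowed: 4 of 8.

4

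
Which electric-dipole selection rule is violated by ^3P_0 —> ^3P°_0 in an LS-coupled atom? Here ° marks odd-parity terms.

the J=0 ↔ J=0 exclusion

Parity must change: even → odd — ✓.
ΔS = 0: S: 1 → 1 — ✓.
ΔL = 0, ±1 (not L=0↔0): L: 1 → 1, ΔL = +0 — ✓.
ΔJ = 0, ±1 (not J=0↔0): J: 0 → 0, ΔJ = +0 — ✗.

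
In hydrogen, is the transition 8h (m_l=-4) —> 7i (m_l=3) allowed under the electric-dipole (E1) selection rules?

l: 5 → 6 (Δl = +1). Δl = ±1 passes.
Δm_l = 3 − (-4) = +7. E1 requires Δm_l = 0, ±1: fails.
The transition is electric-dipole forbidden.

forbidden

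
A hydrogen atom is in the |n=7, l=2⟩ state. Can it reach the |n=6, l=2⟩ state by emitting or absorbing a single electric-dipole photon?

forbidden

Initial l = 2, final l = 2, so Δl = +0. E1 requires Δl = ±1: fails.
The transition is electric-dipole forbidden.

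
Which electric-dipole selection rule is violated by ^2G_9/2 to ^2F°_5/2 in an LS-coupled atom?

the ΔJ = 0, ±1 rule

Initial level: S=1/2, L=4, J=9/2, parity even. Final level: S=1/2, L=3, J=5/2, parity odd.
ΔJ = 0, ±1 (not J=0↔0): J: 9/2 → 5/2, ΔJ = -2 — fails.
Parity must change: even → odd — ok.
ΔS = 0: S: 1/2 → 1/2 — ok.
ΔL = 0, ±1 (not L=0↔0): L: 4 → 3, ΔL = -1 — ok.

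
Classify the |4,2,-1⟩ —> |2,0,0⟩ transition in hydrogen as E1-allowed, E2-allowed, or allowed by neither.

Δl = 0 − 2 = -2; l_i + l_f = 2.
Δm_l = +1.
E1 (Δl = ±1, |Δm_l| ≤ 1): not satisfied.
E2 (Δl = 0,±2, l_i+l_f ≥ 2, |Δm_l| ≤ 2): satisfied.

E2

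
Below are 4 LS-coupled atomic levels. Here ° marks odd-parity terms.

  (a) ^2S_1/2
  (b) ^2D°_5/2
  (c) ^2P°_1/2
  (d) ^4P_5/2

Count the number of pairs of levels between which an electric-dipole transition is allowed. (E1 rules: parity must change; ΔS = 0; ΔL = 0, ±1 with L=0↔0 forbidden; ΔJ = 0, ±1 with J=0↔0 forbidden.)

(a)–(b): forbidden (ΔL, ΔJ).
(a)–(c): allowed.
(a)–(d): forbidden (parity, ΔS, ΔJ).
(b)–(c): forbidden (parity, ΔJ).
(b)–(d): forbidden (ΔS).
(c)–(d): forbidden (ΔS, ΔJ).
Allowed pairs: 1 of 6.

1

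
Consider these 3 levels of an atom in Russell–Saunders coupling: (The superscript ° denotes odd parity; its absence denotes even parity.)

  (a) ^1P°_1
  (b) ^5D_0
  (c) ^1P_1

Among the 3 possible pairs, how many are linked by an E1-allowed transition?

1

(a)–(b): forbidden (ΔS).
(a)–(c): allowed.
(b)–(c): forbidden (parity, ΔS).
Allowed pairs: 1 of 3.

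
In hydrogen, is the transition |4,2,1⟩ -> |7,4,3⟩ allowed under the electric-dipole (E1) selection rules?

forbidden

Δl = 4 − 2 = +2; the E1 rule Δl = ±1 is ✗.
Δm_l = 3 − (1) = +2. E1 requires Δm_l = 0, ±1: ✗.
The transition is electric-dipole forbidden.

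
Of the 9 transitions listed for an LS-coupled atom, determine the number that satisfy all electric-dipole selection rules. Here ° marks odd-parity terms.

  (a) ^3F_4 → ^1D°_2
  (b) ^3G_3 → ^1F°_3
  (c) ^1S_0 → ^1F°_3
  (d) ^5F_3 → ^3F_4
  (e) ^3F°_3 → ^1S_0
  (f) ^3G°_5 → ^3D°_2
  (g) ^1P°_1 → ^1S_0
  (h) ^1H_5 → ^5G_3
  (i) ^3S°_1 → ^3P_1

2

(a) forbidden (ΔS, ΔJ fail)
(b) forbidden (ΔS fails)
(c) forbidden (ΔL, ΔJ fail)
(d) forbidden (parity, ΔS fail)
(e) forbidden (ΔS, ΔL, ΔJ fail)
(f) forbidden (parity, ΔL, ΔJ fail)
(g) allowed
(h) forbidden (parity, ΔS, ΔJ fail)
(i) allowed
Total allowed: 2 of 9.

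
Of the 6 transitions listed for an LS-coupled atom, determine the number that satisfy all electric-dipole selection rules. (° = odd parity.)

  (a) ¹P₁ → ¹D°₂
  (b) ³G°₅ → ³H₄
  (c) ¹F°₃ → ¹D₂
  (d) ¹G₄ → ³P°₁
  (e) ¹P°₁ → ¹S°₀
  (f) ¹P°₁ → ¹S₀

(a) allowed
(b) allowed
(c) allowed
(d) forbidden (ΔS, ΔL, ΔJ fail)
(e) forbidden (parity fails)
(f) allowed
Total allowed: 4 of 6.

4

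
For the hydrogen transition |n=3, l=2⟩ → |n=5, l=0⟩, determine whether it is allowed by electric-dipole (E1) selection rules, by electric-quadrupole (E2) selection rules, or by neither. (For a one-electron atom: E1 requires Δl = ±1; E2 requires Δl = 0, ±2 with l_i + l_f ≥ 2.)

E2

Δl = 0 − 2 = -2; l_i + l_f = 2.
E1 (Δl = ±1): not satisfied.
E2 (Δl = 0,±2, l_i+l_f ≥ 2): satisfied.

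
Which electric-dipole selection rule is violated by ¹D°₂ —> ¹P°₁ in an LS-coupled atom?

parity

Initial level: S=0, L=2, J=2, parity odd. Final level: S=0, L=1, J=1, parity odd.
Parity must change: odd → odd — fails.
ΔS = 0: S: 0 → 0 — passes.
ΔL = 0, ±1 (not L=0↔0): L: 2 → 1, ΔL = -1 — passes.
ΔJ = 0, ±1 (not J=0↔0): J: 2 → 1, ΔJ = -1 — passes.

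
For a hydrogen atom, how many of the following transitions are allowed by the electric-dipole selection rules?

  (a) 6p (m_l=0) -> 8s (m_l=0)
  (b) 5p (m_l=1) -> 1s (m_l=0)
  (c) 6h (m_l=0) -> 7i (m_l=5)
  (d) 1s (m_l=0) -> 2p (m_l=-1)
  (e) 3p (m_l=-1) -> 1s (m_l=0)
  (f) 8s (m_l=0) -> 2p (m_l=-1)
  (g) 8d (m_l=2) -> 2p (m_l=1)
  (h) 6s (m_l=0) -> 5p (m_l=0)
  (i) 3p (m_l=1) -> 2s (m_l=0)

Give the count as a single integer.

(a) allowed
(b) allowed
(c) forbidden — Δm_l = +5 (E1 requires Δm_l = 0, ±1)
(d) allowed
(e) allowed
(f) allowed
(g) allowed
(h) allowed
(i) allowed
Total allowed: 8 of 9.

8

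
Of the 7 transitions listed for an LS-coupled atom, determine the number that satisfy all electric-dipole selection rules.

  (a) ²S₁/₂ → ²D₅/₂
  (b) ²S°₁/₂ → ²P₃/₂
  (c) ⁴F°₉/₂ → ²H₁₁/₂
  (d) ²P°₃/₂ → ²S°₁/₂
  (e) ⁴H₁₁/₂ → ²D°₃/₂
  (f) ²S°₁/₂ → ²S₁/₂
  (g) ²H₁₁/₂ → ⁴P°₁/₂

(a) forbidden (parity, ΔL, ΔJ fail)
(b) allowed
(c) forbidden (ΔS, ΔL fail)
(d) forbidden (parity fails)
(e) forbidden (ΔS, ΔL, ΔJ fail)
(f) forbidden (ΔL fails)
(g) forbidden (ΔS, ΔL, ΔJ fail)
Total allowed: 1 of 7.

1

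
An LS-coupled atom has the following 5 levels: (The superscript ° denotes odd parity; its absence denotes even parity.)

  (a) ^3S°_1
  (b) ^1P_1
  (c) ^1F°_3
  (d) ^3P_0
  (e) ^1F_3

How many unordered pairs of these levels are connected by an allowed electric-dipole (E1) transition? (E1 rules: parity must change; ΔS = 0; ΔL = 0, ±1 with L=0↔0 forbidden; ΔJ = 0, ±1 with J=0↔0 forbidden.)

(a)–(b): forbidden (ΔS).
(a)–(c): forbidden (parity, ΔS, ΔL, ΔJ).
(a)–(d): allowed.
(a)–(e): forbidden (ΔS, ΔL, ΔJ).
(b)–(c): forbidden (ΔL, ΔJ).
(b)–(d): forbidden (parity, ΔS).
(b)–(e): forbidden (parity, ΔL, ΔJ).
(c)–(d): forbidden (ΔS, ΔL, ΔJ).
(c)–(e): allowed.
(d)–(e): forbidden (parity, ΔS, ΔL, ΔJ).
Allowed pairs: 2 of 10.

2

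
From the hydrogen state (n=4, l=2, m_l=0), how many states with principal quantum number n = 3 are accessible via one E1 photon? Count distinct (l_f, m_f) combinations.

3

E1 requires Δl = ±1, so l_f ∈ {1, 3}; with 0 ≤ l_f ≤ n_f−1 = 2, the allowed l_f values are {1}.
For l_f = 1: m_f ∈ {m_i−1, m_i, m_i+1} ∩ [−1, 1] = {-1, 0, 1} → 3 states.
Total: 3.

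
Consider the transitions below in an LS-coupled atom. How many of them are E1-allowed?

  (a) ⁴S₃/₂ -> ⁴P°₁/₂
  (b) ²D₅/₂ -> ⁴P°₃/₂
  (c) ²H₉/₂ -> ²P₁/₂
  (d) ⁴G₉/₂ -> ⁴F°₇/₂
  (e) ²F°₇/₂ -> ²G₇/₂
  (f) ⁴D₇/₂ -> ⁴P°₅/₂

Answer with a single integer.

(a) allowed
(b) forbidden (ΔS fails)
(c) forbidden (parity, ΔL, ΔJ fail)
(d) allowed
(e) allowed
(f) allowed
Total allowed: 4 of 6.

4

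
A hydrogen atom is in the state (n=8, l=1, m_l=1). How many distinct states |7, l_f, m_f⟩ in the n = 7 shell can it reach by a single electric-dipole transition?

4

E1 requires Δl = ±1, so l_f ∈ {0, 2}; with 0 ≤ l_f ≤ n_f−1 = 6, the allowed l_f values are {0, 2}.
For l_f = 0: m_f ∈ {m_i−1, m_i, m_i+1} ∩ [−0, 0] = {0} → 1 state.
For l_f = 2: m_f ∈ {m_i−1, m_i, m_i+1} ∩ [−2, 2] = {0, 1, 2} → 3 states.
Total: 4.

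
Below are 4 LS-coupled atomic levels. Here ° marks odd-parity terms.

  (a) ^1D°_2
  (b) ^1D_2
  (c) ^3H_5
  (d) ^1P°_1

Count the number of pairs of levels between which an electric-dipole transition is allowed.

2

(a)–(b): allowed.
(a)–(c): forbidden (ΔS, ΔL, ΔJ).
(a)–(d): forbidden (parity).
(b)–(c): forbidden (parity, ΔS, ΔL, ΔJ).
(b)–(d): allowed.
(c)–(d): forbidden (ΔS, ΔL, ΔJ).
Allowed pairs: 2 of 6.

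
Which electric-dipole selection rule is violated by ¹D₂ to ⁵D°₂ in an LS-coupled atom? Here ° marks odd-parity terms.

Parity must change: even → odd — ✓.
ΔS = 0: S: 0 → 2 — ✗.
ΔL = 0, ±1 (not L=0↔0): L: 2 → 2, ΔL = +0 — ✓.
ΔJ = 0, ±1 (not J=0↔0): J: 2 → 2, ΔJ = +0 — ✓.

the ΔS = 0 rule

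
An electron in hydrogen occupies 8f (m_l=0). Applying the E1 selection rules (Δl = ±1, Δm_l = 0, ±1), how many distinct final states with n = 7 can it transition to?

6

E1 requires Δl = ±1, so l_f ∈ {2, 4}; with 0 ≤ l_f ≤ n_f−1 = 6, the allowed l_f values are {2, 4}.
For l_f = 2: m_f ∈ {m_i−1, m_i, m_i+1} ∩ [−2, 2] = {-1, 0, 1} → 3 states.
For l_f = 4: m_f ∈ {m_i−1, m_i, m_i+1} ∩ [−4, 4] = {-1, 0, 1} → 3 states.
Total: 6.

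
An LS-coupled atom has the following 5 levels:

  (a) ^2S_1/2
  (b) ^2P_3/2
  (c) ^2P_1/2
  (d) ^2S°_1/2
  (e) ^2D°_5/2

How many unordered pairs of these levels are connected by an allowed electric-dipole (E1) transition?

3

(a)–(b): forbidden (parity).
(a)–(c): forbidden (parity).
(a)–(d): forbidden (ΔL).
(a)–(e): forbidden (ΔL, ΔJ).
(b)–(c): forbidden (parity).
(b)–(d): allowed.
(b)–(e): allowed.
(c)–(d): allowed.
(c)–(e): forbidden (ΔJ).
(d)–(e): forbidden (parity, ΔL, ΔJ).
Allowed pairs: 3 of 10.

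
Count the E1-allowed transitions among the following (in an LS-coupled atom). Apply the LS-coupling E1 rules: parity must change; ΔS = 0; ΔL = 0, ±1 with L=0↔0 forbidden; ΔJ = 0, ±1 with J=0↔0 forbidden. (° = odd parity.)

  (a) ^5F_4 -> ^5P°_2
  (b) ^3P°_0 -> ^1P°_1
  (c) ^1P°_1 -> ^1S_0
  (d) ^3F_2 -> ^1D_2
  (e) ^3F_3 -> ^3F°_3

2

(a) forbidden (ΔL, ΔJ fail)
(b) forbidden (parity, ΔS fail)
(c) allowed
(d) forbidden (parity, ΔS fail)
(e) allowed
Total allowed: 2 of 5.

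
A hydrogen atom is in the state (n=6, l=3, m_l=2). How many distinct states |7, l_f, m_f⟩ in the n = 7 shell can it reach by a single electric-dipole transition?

5

E1 requires Δl = ±1, so l_f ∈ {2, 4}; with 0 ≤ l_f ≤ n_f−1 = 6, the allowed l_f values are {2, 4}.
For l_f = 2: m_f ∈ {m_i−1, m_i, m_i+1} ∩ [−2, 2] = {1, 2} → 2 states.
For l_f = 4: m_f ∈ {m_i−1, m_i, m_i+1} ∩ [−4, 4] = {1, 2, 3} → 3 states.
Total: 5.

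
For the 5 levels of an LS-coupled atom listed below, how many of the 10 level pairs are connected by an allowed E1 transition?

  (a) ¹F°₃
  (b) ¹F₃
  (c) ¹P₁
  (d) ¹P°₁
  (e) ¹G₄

3

(a)–(b): allowed.
(a)–(c): forbidden (ΔL, ΔJ).
(a)–(d): forbidden (parity, ΔL, ΔJ).
(a)–(e): allowed.
(b)–(c): forbidden (parity, ΔL, ΔJ).
(b)–(d): forbidden (ΔL, ΔJ).
(b)–(e): forbidden (parity).
(c)–(d): allowed.
(c)–(e): forbidden (parity, ΔL, ΔJ).
(d)–(e): forbidden (ΔL, ΔJ).
Allowed pairs: 3 of 10.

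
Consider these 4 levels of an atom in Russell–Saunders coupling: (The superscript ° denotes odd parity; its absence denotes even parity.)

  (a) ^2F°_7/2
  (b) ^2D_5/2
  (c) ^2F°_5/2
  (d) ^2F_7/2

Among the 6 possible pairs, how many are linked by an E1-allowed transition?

(a)–(b): allowed.
(a)–(c): forbidden (parity).
(a)–(d): allowed.
(b)–(c): allowed.
(b)–(d): forbidden (parity).
(c)–(d): allowed.
Allowed pairs: 4 of 6.

4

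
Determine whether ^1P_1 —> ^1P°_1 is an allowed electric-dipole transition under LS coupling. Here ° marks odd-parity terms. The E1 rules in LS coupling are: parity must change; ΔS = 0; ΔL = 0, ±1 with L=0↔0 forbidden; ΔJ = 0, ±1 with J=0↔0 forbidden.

allowed

Reading off the term symbols: S 0→0, L 1→1, J 1→1, parity even→odd.
ΔL = 0, ±1 (not L=0↔0): L: 1 → 1, ΔL = +0 — ✓.
Parity must change: even → odd — ✓.
ΔJ = 0, ±1 (not J=0↔0): J: 1 → 1, ΔJ = +0 — ✓.
ΔS = 0: S: 0 → 0 — ✓.
All four E1 rules are satisfied.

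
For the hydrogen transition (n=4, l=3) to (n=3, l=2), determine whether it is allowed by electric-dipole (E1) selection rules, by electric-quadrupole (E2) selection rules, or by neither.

Δl = 2 − 3 = -1; l_i + l_f = 5.
E1 (Δl = ±1): satisfied.
E2 (Δl = 0,±2, l_i+l_f ≥ 2): not satisfied.

E1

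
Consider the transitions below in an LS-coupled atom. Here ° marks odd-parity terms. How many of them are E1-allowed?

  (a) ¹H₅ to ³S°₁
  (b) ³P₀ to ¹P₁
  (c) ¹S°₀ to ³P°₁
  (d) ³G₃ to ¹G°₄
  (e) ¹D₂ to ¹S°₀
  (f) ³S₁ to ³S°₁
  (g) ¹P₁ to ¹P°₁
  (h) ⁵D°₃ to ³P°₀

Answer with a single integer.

1

(a) forbidden (ΔS, ΔL, ΔJ fail)
(b) forbidden (parity, ΔS fail)
(c) forbidden (parity, ΔS fail)
(d) forbidden (ΔS fails)
(e) forbidden (ΔL, ΔJ fail)
(f) forbidden (ΔL fails)
(g) allowed
(h) forbidden (parity, ΔS, ΔJ fail)
Total allowed: 1 of 8.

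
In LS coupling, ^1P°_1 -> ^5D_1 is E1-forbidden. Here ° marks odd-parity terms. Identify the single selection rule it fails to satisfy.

Parity must change: odd → even — ✓.
ΔS = 0: S: 0 → 2 — ✗.
ΔL = 0, ±1 (not L=0↔0): L: 1 → 2, ΔL = +1 — ✓.
ΔJ = 0, ±1 (not J=0↔0): J: 1 → 1, ΔJ = +0 — ✓.

the ΔS = 0 rule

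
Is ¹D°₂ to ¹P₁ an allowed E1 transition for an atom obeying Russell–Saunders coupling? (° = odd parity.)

allowed

Reading off the term symbols: S 0→0, L 2→1, J 2→1, parity odd→even.
Parity must change: odd → even — ok.
ΔS = 0: S: 0 → 0 — ok.
ΔL = 0, ±1 (not L=0↔0): L: 2 → 1, ΔL = -1 — ok.
ΔJ = 0, ±1 (not J=0↔0): J: 2 → 1, ΔJ = -1 — ok.
All four E1 rules are satisfied.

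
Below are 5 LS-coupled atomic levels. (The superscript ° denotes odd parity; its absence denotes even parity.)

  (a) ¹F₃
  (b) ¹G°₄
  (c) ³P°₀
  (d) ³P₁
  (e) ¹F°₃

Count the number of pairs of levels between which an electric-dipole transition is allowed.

3

(a)–(b): allowed.
(a)–(c): forbidden (ΔS, ΔL, ΔJ).
(a)–(d): forbidden (parity, ΔS, ΔL, ΔJ).
(a)–(e): allowed.
(b)–(c): forbidden (parity, ΔS, ΔL, ΔJ).
(b)–(d): forbidden (ΔS, ΔL, ΔJ).
(b)–(e): forbidden (parity).
(c)–(d): allowed.
(c)–(e): forbidden (parity, ΔS, ΔL, ΔJ).
(d)–(e): forbidden (ΔS, ΔL, ΔJ).
Allowed pairs: 3 of 10.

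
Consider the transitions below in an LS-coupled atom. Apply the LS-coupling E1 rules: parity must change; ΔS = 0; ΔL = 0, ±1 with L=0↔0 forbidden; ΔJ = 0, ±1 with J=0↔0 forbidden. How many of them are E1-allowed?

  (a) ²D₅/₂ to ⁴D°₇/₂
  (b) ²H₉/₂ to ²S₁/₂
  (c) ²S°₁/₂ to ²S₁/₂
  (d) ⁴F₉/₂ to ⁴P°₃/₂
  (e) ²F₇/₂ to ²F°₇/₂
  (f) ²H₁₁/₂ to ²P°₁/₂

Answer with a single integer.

(a) forbidden (ΔS fails)
(b) forbidden (parity, ΔL, ΔJ fail)
(c) forbidden (ΔL fails)
(d) forbidden (ΔL, ΔJ fail)
(e) allowed
(f) forbidden (ΔL, ΔJ fail)
Total allowed: 1 of 6.

1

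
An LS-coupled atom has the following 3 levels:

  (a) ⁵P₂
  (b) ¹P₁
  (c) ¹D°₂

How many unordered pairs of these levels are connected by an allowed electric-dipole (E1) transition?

(a)–(b): forbidden (parity, ΔS).
(a)–(c): forbidden (ΔS).
(b)–(c): allowed.
Allowed pairs: 1 of 3.

1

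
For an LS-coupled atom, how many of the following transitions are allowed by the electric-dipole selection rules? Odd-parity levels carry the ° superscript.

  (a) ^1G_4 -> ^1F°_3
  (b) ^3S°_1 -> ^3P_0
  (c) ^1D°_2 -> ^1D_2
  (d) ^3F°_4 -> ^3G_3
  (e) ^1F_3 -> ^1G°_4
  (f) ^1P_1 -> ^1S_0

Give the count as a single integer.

5

(a) allowed
(b) allowed
(c) allowed
(d) allowed
(e) allowed
(f) forbidden (parity fails)
Total allowed: 5 of 6.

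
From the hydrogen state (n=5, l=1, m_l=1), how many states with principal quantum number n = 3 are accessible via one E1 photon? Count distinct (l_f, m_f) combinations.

4

E1 requires Δl = ±1, so l_f ∈ {0, 2}; with 0 ≤ l_f ≤ n_f−1 = 2, the allowed l_f values are {0, 2}.
For l_f = 0: m_f ∈ {m_i−1, m_i, m_i+1} ∩ [−0, 0] = {0} → 1 state.
For l_f = 2: m_f ∈ {m_i−1, m_i, m_i+1} ∩ [−2, 2] = {0, 1, 2} → 3 states.
Total: 4.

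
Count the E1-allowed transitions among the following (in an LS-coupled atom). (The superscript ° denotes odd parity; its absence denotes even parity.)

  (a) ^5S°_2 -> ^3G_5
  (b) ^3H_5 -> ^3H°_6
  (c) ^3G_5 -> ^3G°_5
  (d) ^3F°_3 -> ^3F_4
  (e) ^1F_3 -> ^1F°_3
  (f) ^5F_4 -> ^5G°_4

5

(a) forbidden (ΔS, ΔL, ΔJ fail)
(b) allowed
(c) allowed
(d) allowed
(e) allowed
(f) allowed
Total allowed: 5 of 6.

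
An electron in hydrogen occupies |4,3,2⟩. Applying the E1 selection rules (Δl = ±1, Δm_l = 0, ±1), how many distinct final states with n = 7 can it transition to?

5

E1 requires Δl = ±1, so l_f ∈ {2, 4}; with 0 ≤ l_f ≤ n_f−1 = 6, the allowed l_f values are {2, 4}.
For l_f = 2: m_f ∈ {m_i−1, m_i, m_i+1} ∩ [−2, 2] = {1, 2} → 2 states.
For l_f = 4: m_f ∈ {m_i−1, m_i, m_i+1} ∩ [−4, 4] = {1, 2, 3} → 3 states.
Total: 5.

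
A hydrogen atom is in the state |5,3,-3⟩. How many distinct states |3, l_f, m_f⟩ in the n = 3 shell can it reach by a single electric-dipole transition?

E1 requires Δl = ±1, so l_f ∈ {2, 4}; with 0 ≤ l_f ≤ n_f−1 = 2, the allowed l_f values are {2}.
For l_f = 2: m_f ∈ {m_i−1, m_i, m_i+1} ∩ [−2, 2] = {-2} → 1 state.
Total: 1.

1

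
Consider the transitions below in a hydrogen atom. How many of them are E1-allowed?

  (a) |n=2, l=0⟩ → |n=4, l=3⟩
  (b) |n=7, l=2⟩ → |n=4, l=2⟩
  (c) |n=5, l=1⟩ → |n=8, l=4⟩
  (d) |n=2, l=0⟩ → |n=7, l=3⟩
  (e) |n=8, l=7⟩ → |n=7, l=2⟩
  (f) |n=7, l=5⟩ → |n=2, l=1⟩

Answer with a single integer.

(a) forbidden — Δl = +3 (E1 requires Δl = ±1)
(b) forbidden — Δl = +0 (E1 requires Δl = ±1)
(c) forbidden — Δl = +3 (E1 requires Δl = ±1)
(d) forbidden — Δl = +3 (E1 requires Δl = ±1)
(e) forbidden — Δl = -5 (E1 requires Δl = ±1)
(f) forbidden — Δl = -4 (E1 requires Δl = ±1)
Total allowed: 0 of 6.

0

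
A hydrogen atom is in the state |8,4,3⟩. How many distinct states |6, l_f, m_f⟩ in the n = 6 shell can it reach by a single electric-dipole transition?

E1 requires Δl = ±1, so l_f ∈ {3, 5}; with 0 ≤ l_f ≤ n_f−1 = 5, the allowed l_f values are {3, 5}.
For l_f = 3: m_f ∈ {m_i−1, m_i, m_i+1} ∩ [−3, 3] = {2, 3} → 2 states.
For l_f = 5: m_f ∈ {m_i−1, m_i, m_i+1} ∩ [−5, 5] = {2, 3, 4} → 3 states.
Total: 5.

5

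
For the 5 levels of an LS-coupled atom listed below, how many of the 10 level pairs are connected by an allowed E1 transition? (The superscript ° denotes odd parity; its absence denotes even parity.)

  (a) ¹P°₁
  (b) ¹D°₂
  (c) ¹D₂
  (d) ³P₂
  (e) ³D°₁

3

(a)–(b): forbidden (parity).
(a)–(c): allowed.
(a)–(d): forbidden (ΔS).
(a)–(e): forbidden (parity, ΔS).
(b)–(c): allowed.
(b)–(d): forbidden (ΔS).
(b)–(e): forbidden (parity, ΔS).
(c)–(d): forbidden (parity, ΔS).
(c)–(e): forbidden (ΔS).
(d)–(e): allowed.
Allowed pairs: 3 of 10.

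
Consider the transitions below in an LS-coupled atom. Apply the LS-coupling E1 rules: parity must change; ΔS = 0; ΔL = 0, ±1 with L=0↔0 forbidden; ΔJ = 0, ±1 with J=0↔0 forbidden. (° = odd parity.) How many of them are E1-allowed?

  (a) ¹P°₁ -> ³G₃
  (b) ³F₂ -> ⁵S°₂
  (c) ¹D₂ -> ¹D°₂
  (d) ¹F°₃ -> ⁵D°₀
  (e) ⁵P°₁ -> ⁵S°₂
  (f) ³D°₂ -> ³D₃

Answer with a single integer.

2

(a) forbidden (ΔS, ΔL, ΔJ fail)
(b) forbidden (ΔS, ΔL fail)
(c) allowed
(d) forbidden (parity, ΔS, ΔJ fail)
(e) forbidden (parity fails)
(f) allowed
Total allowed: 2 of 6.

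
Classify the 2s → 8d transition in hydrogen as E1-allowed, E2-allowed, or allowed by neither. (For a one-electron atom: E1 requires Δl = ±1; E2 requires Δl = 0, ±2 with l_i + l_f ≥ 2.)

Δl = 2 − 0 = +2; l_i + l_f = 2.
E1 (Δl = ±1): not satisfied.
E2 (Δl = 0,±2, l_i+l_f ≥ 2): satisfied.

E2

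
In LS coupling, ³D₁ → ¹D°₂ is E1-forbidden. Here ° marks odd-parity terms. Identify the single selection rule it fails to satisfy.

Reading off the term symbols: S 1→0, L 2→2, J 1→2, parity even→odd.
Parity must change: even → odd — ok.
ΔS = 0: S: 1 → 0 — fails.
ΔL = 0, ±1 (not L=0↔0): L: 2 → 2, ΔL = +0 — ok.
ΔJ = 0, ±1 (not J=0↔0): J: 1 → 2, ΔJ = +1 — ok.

the ΔS = 0 rule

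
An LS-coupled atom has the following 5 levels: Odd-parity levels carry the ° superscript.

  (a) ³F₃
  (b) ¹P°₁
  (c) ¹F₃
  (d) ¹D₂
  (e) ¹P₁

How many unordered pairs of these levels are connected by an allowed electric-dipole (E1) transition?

2

(a)–(b): forbidden (ΔS, ΔL, ΔJ).
(a)–(c): forbidden (parity, ΔS).
(a)–(d): forbidden (parity, ΔS).
(a)–(e): forbidden (parity, ΔS, ΔL, ΔJ).
(b)–(c): forbidden (ΔL, ΔJ).
(b)–(d): allowed.
(b)–(e): allowed.
(c)–(d): forbidden (parity).
(c)–(e): forbidden (parity, ΔL, ΔJ).
(d)–(e): forbidden (parity).
Allowed pairs: 2 of 10.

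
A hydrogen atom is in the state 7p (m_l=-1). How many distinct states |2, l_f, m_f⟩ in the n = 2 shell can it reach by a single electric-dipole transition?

E1 requires Δl = ±1, so l_f ∈ {0, 2}; with 0 ≤ l_f ≤ n_f−1 = 1, the allowed l_f values are {0}.
For l_f = 0: m_f ∈ {m_i−1, m_i, m_i+1} ∩ [−0, 0] = {0} → 1 state.
Total: 1.

1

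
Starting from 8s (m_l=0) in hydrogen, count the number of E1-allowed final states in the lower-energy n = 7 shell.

E1 requires Δl = ±1, so l_f ∈ {-1, 1}; with 0 ≤ l_f ≤ n_f−1 = 6, the allowed l_f values are {1}.
For l_f = 1: m_f ∈ {m_i−1, m_i, m_i+1} ∩ [−1, 1] = {-1, 0, 1} → 3 states.
Total: 3.

3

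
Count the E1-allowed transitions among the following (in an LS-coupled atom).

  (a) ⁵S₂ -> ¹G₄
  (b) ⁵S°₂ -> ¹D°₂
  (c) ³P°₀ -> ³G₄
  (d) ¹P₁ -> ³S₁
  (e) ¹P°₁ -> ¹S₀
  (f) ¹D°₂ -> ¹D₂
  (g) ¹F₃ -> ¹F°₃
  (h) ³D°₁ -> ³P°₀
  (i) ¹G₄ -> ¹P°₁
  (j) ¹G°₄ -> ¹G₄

4

(a) forbidden (parity, ΔS, ΔL, ΔJ fail)
(b) forbidden (parity, ΔS, ΔL fail)
(c) forbidden (ΔL, ΔJ fail)
(d) forbidden (parity, ΔS fail)
(e) allowed
(f) allowed
(g) allowed
(h) forbidden (parity fails)
(i) forbidden (ΔL, ΔJ fail)
(j) allowed
Total allowed: 4 of 10.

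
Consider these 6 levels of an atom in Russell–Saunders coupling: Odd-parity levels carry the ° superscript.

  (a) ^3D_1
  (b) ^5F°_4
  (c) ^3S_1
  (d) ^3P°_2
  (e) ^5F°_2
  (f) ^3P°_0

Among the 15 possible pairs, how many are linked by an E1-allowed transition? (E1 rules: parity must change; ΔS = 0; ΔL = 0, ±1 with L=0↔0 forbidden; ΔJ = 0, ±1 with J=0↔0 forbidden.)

(a)–(b): forbidden (ΔS, ΔJ).
(a)–(c): forbidden (parity, ΔL).
(a)–(d): allowed.
(a)–(e): forbidden (ΔS).
(a)–(f): allowed.
(b)–(c): forbidden (ΔS, ΔL, ΔJ).
(b)–(d): forbidden (parity, ΔS, ΔL, ΔJ).
(b)–(e): forbidden (parity, ΔJ).
(b)–(f): forbidden (parity, ΔS, ΔL, ΔJ).
(c)–(d): allowed.
(c)–(e): forbidden (ΔS, ΔL).
(c)–(f): allowed.
(d)–(e): forbidden (parity, ΔS, ΔL).
(d)–(f): forbidden (parity, ΔJ).
(e)–(f): forbidden (parity, ΔS, ΔL, ΔJ).
Allowed pairs: 4 of 15.

4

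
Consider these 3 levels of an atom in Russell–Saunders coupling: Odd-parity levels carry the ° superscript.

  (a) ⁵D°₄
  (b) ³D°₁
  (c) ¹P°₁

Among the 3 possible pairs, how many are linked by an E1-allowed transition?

0

(a)–(b): forbidden (parity, ΔS, ΔJ).
(a)–(c): forbidden (parity, ΔS, ΔJ).
(b)–(c): forbidden (parity, ΔS).
Allowed pairs: 0 of 3.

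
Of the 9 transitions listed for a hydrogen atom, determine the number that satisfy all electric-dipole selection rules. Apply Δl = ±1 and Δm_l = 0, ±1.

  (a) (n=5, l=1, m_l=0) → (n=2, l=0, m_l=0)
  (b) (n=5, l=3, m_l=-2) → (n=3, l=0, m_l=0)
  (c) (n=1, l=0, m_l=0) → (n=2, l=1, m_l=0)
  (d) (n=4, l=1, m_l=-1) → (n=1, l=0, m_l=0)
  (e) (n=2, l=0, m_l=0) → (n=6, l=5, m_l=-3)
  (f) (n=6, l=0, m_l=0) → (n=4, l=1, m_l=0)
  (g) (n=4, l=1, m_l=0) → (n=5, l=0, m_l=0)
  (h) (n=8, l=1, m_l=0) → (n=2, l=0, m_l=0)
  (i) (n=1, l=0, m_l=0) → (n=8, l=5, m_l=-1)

(a) allowed
(b) forbidden — Δl = -3 (E1 requires Δl = ±1); Δm_l = +2 (E1 requires Δm_l = 0, ±1)
(c) allowed
(d) allowed
(e) forbidden — Δl = +5 (E1 requires Δl = ±1); Δm_l = -3 (E1 requires Δm_l = 0, ±1)
(f) allowed
(g) allowed
(h) allowed
(i) forbidden — Δl = +5 (E1 requires Δl = ±1)
Total allowed: 6 of 9.

6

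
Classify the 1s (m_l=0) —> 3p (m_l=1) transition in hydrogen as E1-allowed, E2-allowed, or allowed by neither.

E1

Δl = 1 − 0 = +1; l_i + l_f = 1.
Δm_l = +1.
E1 (Δl = ±1, |Δm_l| ≤ 1): satisfied.
E2 (Δl = 0,±2, l_i+l_f ≥ 2, |Δm_l| ≤ 2): not satisfied.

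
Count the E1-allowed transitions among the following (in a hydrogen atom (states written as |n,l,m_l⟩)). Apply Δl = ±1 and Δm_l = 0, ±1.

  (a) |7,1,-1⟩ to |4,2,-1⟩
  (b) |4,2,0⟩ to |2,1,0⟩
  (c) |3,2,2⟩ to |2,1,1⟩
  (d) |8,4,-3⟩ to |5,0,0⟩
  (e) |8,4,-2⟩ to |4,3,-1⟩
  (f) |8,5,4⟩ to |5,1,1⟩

4

(a) allowed
(b) allowed
(c) allowed
(d) forbidden — Δl = -4 (E1 requires Δl = ±1); Δm_l = +3 (E1 requires Δm_l = 0, ±1)
(e) allowed
(f) forbidden — Δl = -4 (E1 requires Δl = ±1); Δm_l = -3 (E1 requires Δm_l = 0, ±1)
Total allowed: 4 of 6.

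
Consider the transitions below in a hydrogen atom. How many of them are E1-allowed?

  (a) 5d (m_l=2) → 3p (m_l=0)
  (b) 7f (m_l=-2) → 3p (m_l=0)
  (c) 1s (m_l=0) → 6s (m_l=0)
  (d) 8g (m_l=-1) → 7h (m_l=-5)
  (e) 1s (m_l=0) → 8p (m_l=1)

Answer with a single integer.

(a) forbidden — Δm_l = -2 (E1 requires Δm_l = 0, ±1)
(b) forbidden — Δl = -2 (E1 requires Δl = ±1); Δm_l = +2 (E1 requires Δm_l = 0, ±1)
(c) forbidden — Δl = +0 (E1 requires Δl = ±1)
(d) forbidden — Δm_l = -4 (E1 requires Δm_l = 0, ±1)
(e) allowed
Total allowed: 1 of 5.

1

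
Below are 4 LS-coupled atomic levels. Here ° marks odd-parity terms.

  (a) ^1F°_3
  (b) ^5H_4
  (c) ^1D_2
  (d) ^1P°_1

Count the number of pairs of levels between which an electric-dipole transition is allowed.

(a)–(b): forbidden (ΔS, ΔL).
(a)–(c): allowed.
(a)–(d): forbidden (parity, ΔL, ΔJ).
(b)–(c): forbidden (parity, ΔS, ΔL, ΔJ).
(b)–(d): forbidden (ΔS, ΔL, ΔJ).
(c)–(d): allowed.
Allowed pairs: 2 of 6.

2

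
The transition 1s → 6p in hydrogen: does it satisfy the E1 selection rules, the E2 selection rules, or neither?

E1

Δl = 1 − 0 = +1; l_i + l_f = 1.
E1 (Δl = ±1): satisfied.
E2 (Δl = 0,±2, l_i+l_f ≥ 2): not satisfied.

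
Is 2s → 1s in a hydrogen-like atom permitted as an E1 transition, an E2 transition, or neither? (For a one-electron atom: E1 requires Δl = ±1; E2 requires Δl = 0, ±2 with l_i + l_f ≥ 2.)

neither

Δl = 0 − 0 = +0; l_i + l_f = 0.
E1 (Δl = ±1): not satisfied.
E2 (Δl = 0,±2, l_i+l_f ≥ 2): not satisfied.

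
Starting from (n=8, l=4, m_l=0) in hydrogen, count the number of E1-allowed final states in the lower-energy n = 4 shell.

E1 requires Δl = ±1, so l_f ∈ {3, 5}; with 0 ≤ l_f ≤ n_f−1 = 3, the allowed l_f values are {3}.
For l_f = 3: m_f ∈ {m_i−1, m_i, m_i+1} ∩ [−3, 3] = {-1, 0, 1} → 3 states.
Total: 3.

3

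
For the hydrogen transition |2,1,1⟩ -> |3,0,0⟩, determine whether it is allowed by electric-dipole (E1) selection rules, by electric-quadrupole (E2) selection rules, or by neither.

E1

Δl = 0 − 1 = -1; l_i + l_f = 1.
Δm_l = -1.
E1 (Δl = ±1, |Δm_l| ≤ 1): satisfied.
E2 (Δl = 0,±2, l_i+l_f ≥ 2, |Δm_l| ≤ 2): not satisfied.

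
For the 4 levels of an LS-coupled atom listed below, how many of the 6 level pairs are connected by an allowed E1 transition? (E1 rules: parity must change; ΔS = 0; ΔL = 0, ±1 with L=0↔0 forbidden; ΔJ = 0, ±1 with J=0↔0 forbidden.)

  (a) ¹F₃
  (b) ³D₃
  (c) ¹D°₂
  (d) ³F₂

1

(a)–(b): forbidden (parity, ΔS).
(a)–(c): allowed.
(a)–(d): forbidden (parity, ΔS).
(b)–(c): forbidden (ΔS).
(b)–(d): forbidden (parity).
(c)–(d): forbidden (ΔS).
Allowed pairs: 1 of 6.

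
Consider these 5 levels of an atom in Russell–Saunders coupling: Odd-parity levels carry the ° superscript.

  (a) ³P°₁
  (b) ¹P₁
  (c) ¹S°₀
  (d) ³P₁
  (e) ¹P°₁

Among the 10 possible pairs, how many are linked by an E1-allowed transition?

3

(a)–(b): forbidden (ΔS).
(a)–(c): forbidden (parity, ΔS).
(a)–(d): allowed.
(a)–(e): forbidden (parity, ΔS).
(b)–(c): allowed.
(b)–(d): forbidden (parity, ΔS).
(b)–(e): allowed.
(c)–(d): forbidden (ΔS).
(c)–(e): forbidden (parity).
(d)–(e): forbidden (ΔS).
Allowed pairs: 3 of 10.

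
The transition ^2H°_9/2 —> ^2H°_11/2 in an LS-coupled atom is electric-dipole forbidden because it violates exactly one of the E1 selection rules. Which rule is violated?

parity

Parity must change: odd → odd — ✗.
ΔS = 0: S: 1/2 → 1/2 — ✓.
ΔL = 0, ±1 (not L=0↔0): L: 5 → 5, ΔL = +0 — ✓.
ΔJ = 0, ±1 (not J=0↔0): J: 9/2 → 11/2, ΔJ = +1 — ✓.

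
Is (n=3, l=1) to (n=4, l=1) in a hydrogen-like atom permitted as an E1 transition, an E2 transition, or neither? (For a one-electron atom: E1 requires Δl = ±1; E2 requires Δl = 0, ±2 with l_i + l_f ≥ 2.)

Δl = 1 − 1 = +0; l_i + l_f = 2.
E1 (Δl = ±1): not satisfied.
E2 (Δl = 0,±2, l_i+l_f ≥ 2): satisfied.

E2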